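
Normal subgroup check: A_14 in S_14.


H = A_14 in S_14
A_14 has index 2 in S_14, and every subgroup of index 2 is normal

Yes, normal subgroup


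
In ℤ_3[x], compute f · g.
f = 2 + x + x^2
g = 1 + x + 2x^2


Expand and collect like terms; reduce coefficients mod 3:
x^0: 2·1 = 2 ≡ 2 (mod 3)
x^1: 2·1 + 1·1 = 3 ≡ 0 (mod 3)
x^2: 2·2 + 1·1 + 1·1 = 6 ≡ 0 (mod 3)
x^3: 1·2 + 1·1 = 3 ≡ 0 (mod 3)
x^4: 1·2 = 2 ≡ 2 (mod 3)
Result: 2 + 2x^4

f · g = 2 + 2x^4


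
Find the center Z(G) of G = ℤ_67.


Z(G) = {g ∈ G | gx = xg for all x ∈ G}
ℤ_67 is abelian, so Z(G) = G

Z(ℤ_67) = ℤ_67


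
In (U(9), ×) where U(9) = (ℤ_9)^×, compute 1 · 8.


Operation: multiplication mod 9
1 · 8 = (a × b) mod 9 with a = 1, b = 8

1 · 8 = 8


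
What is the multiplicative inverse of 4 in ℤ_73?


Use the extended Euclidean algorithm to write 1 = 4·s + 73·t; then s mod 73 is the inverse.
Euclidean algorithm:
  4 = 0·73 + 4
  73 = 18·4 + 1
  4 = 4·1 + 0
gcd(4,73) = 1
Back-substitution gives: 4·(-18) + 73·(1) = 1
So 4⁻¹ ≡ -18 ≡ 55 (mod 73)
Check: 4 × 55 = 220 ≡ 1 (mod 73) ✓

4⁻¹ ≡ 55 (mod 73)


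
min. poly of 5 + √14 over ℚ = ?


Let α = 5 + √14. Then α - 5 = √14, so (α - 5)² = 14, giving α² - 10α + 11 = 0. Degree 2 and α ∉ ℚ, so this is the minimal polynomial.

Minimal polynomial: x² - 10x + 11


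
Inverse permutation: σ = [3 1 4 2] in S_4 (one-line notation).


To find σ⁻¹, swap domain and range:
σ(1) = 3 → σ⁻¹(3) = 1
σ(2) = 1 → σ⁻¹(1) = 2
σ(3) = 4 → σ⁻¹(4) = 3
σ(4) = 2 → σ⁻¹(2) = 4

σ⁻¹ = [2 4 1 3]


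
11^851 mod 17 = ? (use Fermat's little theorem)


Fermat's little theorem: if p is prime and gcd(a,p)=1, then a^(p-1) ≡ 1 (mod p)
p = 17 is prime, gcd(11,17) = 1
Reduce exponent: 851 mod 16 = 3
So 11^851 ≡ 11^3 (mod 17)
11^3 mod 17 = 5

11^851 ≡ 5 (mod 17)


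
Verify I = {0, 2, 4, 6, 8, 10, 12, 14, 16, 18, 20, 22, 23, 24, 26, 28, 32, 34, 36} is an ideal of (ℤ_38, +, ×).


Check ideal conditions for I = {0, 2, 4, 6, 8, 10, 12, 14, 16, 18, 20, 22, 23, 24, 26, 28, 32, 34, 36} in ℤ_38:
(1) I is an additive subgroup? No
(2) For r ∈ ℤ_38 and a ∈ I: r·a ∈ I? No  [counterexample: r=2, a=34, r·a mod 38 = 30 ∉ I]

No, I is not an ideal of ℤ_38


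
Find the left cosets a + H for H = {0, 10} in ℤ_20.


H = {0, 10}, |H| = 2
Number of cosets = |G|/|H| = 20/2 = 10
0 + H = {0, 10}
1 + H = {1, 11}
2 + H = {2, 12}
3 + H = {3, 13}
4 + H = {4, 14}
5 + H = {5, 15}
6 + H = {6, 16}
7 + H = {7, 17}
8 + H = {8, 18}
9 + H = {9, 19}

Cosets: 0+H={0,10}; 1+H={1,11}; 2+H={2,12}; 3+H={3,13}; 4+H={4,14}; 5+H={5,15}; 6+H={6,16}; 7+H={7,17}; 8+H={8,18}; 9+H={9,19}


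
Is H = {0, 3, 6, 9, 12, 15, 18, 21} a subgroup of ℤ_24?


Subgroup test for H = {0, 3, 6, 9, 12, 15, 18, 21} in (ℤ_24, +):
(1) 0 ∈ H? Yes
(2) Closure: for all a,b ∈ H, (a+b) mod 24 ∈ H? Yes
(3) Inverses: for all a ∈ H, -a mod 24 ∈ H? Yes

Yes, H is a subgroup of ℤ_24


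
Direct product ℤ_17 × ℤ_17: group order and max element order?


|ℤ_17 × ℤ_17| = 17 × 17 = 289
Max element order = lcm(17,17) = 17
Cyclic? No (gcd=17)

|ℤ_17×ℤ_17| = 289, max element order = 17


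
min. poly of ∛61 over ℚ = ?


∛61 satisfies x³ - 61 = 0, irreducible over ℚ (no rational root; 61 is not a perfect cube)

Minimal polynomial: x³ - 61


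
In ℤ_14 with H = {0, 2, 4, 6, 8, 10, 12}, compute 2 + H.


2 + H = {2 + h (mod 14) : h ∈ H}
2+0=2, 2+2=4, 2+4=6, 2+6=8, 2+8=10, 2+10=12, 2+12=0
2 + H = {0, 2, 4, 6, 8, 10, 12} = 0 + H

2 + H = {0, 2, 4, 6, 8, 10, 12}


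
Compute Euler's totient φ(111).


Factor n: 111 = 3 × 37
φ(n) = n · ∏(1 - 1/p) over distinct primes p | n
φ(111) = 111 · (1 - 1/3) · (1 - 1/37) = 72

φ(111) = 72


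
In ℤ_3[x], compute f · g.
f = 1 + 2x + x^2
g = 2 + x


Expand and collect like terms; reduce coefficients mod 3:
x^0: 1·2 = 2 ≡ 2 (mod 3)
x^1: 1·1 + 2·2 = 5 ≡ 2 (mod 3)
x^2: 2·1 + 1·2 = 4 ≡ 1 (mod 3)
x^3: 1·1 = 1 ≡ 1 (mod 3)
Result: 2 + 2x + x^2 + x^3

f · g = 2 + 2x + x^2 + x^3


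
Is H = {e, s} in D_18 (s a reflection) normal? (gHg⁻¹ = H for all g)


H = {e, s} in D_18 (s a reflection)
r·s·r⁻¹ = sr⁻² ≠ s for n ≥ 3, so {e, s} is not closed under conjugation

No, not a normal subgroup


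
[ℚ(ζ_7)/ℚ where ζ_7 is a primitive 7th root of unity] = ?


[ℚ(ζ_n):ℚ] = deg Φ_n(x) = φ(n). Here φ(7) = 6

[ℚ(ζ_7)/ℚ where ζ_7 is a primitive 7th root of unity] = 6


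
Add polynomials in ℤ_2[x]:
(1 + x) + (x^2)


Add coefficients mod 2:
x^0: 1 + 0 = 1 (mod 2)
x^1: 1 + 0 = 1 (mod 2)
x^2: 0 + 1 = 1 (mod 2)
Result: 1 + x + x^2

f + g = 1 + x + x^2


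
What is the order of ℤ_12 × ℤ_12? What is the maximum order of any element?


|ℤ_12 × ℤ_12| = 12 × 12 = 144
Max element order = lcm(12,12) = 12
Cyclic? No (gcd=12)

|ℤ_12×ℤ_12| = 144, max element order = 12


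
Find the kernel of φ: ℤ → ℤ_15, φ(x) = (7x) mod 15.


Kernel = preimage of identity
ker(φ) = {x ∈ ℤ : 7x ≡ 0 (mod 15)}. gcd(7,15) = 1, so 7x ≡ 0 (mod 15) ⟺ x ≡ 0 (mod 15/1 = 15). Hence ker(φ) = 15ℤ

ker(φ) = 15ℤ


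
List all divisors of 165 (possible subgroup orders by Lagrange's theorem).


Lagrange's theorem: |H| divides |G|
|G| = 165
Divisors of 165: 1, 3, 5, 11, 15, 33, 55, 165

Possible subgroup orders: {1, 3, 5, 11, 15, 33, 55, 165}


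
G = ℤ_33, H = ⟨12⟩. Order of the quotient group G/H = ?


|⟨12⟩| = n / gcd(12, 33) = 33 / 3 = 11
H is normal (ℤ_33 is abelian).
|G/H| = |G| / |H| = 33 / 11 = 3

|G/H| = 3


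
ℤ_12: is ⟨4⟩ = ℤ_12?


g generates ℤ_n iff gcd(g, n) = 1
gcd(4, 12) = 4
Since gcd = 4 ≠ 1, ⟨4⟩ has order 3 < 12, so 4 is not a generator.

No, 4 does not generate ℤ_12


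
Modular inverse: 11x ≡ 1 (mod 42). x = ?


Use the extended Euclidean algorithm to write 1 = 11·s + 42·t; then s mod 42 is the inverse.
Euclidean algorithm:
  11 = 0·42 + 11
  42 = 3·11 + 9
  11 = 1·9 + 2
  9 = 4·2 + 1
  2 = 2·1 + 0
gcd(11,42) = 1
Back-substitution gives: 11·(-19) + 42·(5) = 1
So 11⁻¹ ≡ -19 ≡ 23 (mod 42)
Check: 11 × 23 = 253 ≡ 1 (mod 42) ✓

11⁻¹ ≡ 23 (mod 42)


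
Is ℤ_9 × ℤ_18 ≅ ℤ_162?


Comparing ℤ_9 × ℤ_18 and ℤ_162:
gcd(9,18) = 9 ≠ 1. Max element order in ℤ_9×ℤ_18 is lcm(9,18) = 18 < 162, so it has no element of order 162

No, ℤ_9 × ℤ_18 ≇ ℤ_162


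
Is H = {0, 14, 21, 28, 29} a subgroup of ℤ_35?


Subgroup test for H = {0, 14, 21, 28, 29} in (ℤ_35, +):
(1) 0 ∈ H? Yes
(2) Closure: for all a,b ∈ H, (a+b) mod 35 ∈ H? No  [counterexample: 14 + 28 = 7 ∉ H]
(3) Inverses: for all a ∈ H, -a mod 35 ∈ H? No

No, H is not a subgroup of ℤ_35


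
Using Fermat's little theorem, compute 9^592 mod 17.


Fermat's little theorem: if p is prime and gcd(a,p)=1, then a^(p-1) ≡ 1 (mod p)
p = 17 is prime, gcd(9,17) = 1
Reduce exponent: 592 mod 16 = 0
So 9^592 ≡ 9^0 (mod 17)
9^0 = 1

9^592 ≡ 1 (mod 17)


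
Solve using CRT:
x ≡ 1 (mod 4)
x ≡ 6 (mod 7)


m₁ = 4, m₂ = 7, gcd = 1, so CRT applies. M = m₁·m₂ = 28
Let M₁ = M/m₁ = 7, M₂ = M/m₂ = 4
Find y₁ ≡ M₁⁻¹ (mod m₁): 7⁻¹ ≡ 3 (mod 4)
Find y₂ ≡ M₂⁻¹ (mod m₂): 4⁻¹ ≡ 2 (mod 7)
x = a₁·M₁·y₁ + a₂·M₂·y₂ = 1·7·3 + 6·4·2 = 69
Reduce mod 28: x ≡ 13
Check: 13 mod 4 = 1 ✓, 13 mod 7 = 6 ✓

x ≡ 13 (mod 28)


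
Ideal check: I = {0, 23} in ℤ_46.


Check ideal conditions for I = {0, 23} in ℤ_46:
(1) I is an additive subgroup? Yes
(2) For r ∈ ℤ_46 and a ∈ I: r·a ∈ I? Yes

Yes, I is an ideal of ℤ_46


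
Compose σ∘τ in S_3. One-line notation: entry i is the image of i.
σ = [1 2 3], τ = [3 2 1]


σ∘τ: apply τ first, then σ
1 →τ 3 →σ 3
2 →τ 2 →σ 2
3 →τ 1 →σ 1

σ∘τ = [3 2 1]


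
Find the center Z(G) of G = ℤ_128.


Z(G) = {g ∈ G | gx = xg for all x ∈ G}
ℤ_128 is abelian, so Z(G) = G

Z(ℤ_128) = ℤ_128


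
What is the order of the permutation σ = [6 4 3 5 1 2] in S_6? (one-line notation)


Cycle decomposition: (1 6 2 4 5)
Cycle lengths: 5
Order = lcm(5) = 5

ord(σ) = 5


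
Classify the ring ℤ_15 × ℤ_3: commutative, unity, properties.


Direct product ring; commutative with unity (1,1); but (1,0)·(0,1) = (0,0) gives zero divisors, so not an integral domain
Commutative: Yes
Integral domain: No
Has unity: Yes

ℤ_15 × ℤ_3: Commutative=Yes, Unity=Yes


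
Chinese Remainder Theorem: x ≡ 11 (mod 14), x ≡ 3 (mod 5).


m₁ = 14, m₂ = 5, gcd = 1, so CRT applies. M = m₁·m₂ = 70
Let M₁ = M/m₁ = 5, M₂ = M/m₂ = 14
Find y₁ ≡ M₁⁻¹ (mod m₁): 5⁻¹ ≡ 3 (mod 14)
Find y₂ ≡ M₂⁻¹ (mod m₂): 14⁻¹ ≡ 4 (mod 5)
x = a₁·M₁·y₁ + a₂·M₂·y₂ = 11·5·3 + 3·14·4 = 333
Reduce mod 70: x ≡ 53
Check: 53 mod 14 = 11 ✓, 53 mod 5 = 3 ✓

x ≡ 53 (mod 70)


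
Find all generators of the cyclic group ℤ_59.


g generates ℤ_n iff gcd(g,n) = 1
Prime factors of 59: 59
Generators are g ∈ {1,...,58} not divisible by any of these primes.
Generators: {1, 2, 3, 4, 5, 6, 7, 8, 9, 10, 11, 12, 13, 14, 15, 16, 17, 18, 19, 20, 21, 22, 23, 24, 25, 26, 27, 28, 29, 30, 31, 32, 33, 34, 35, 36, 37, 38, 39, 40, 41, 42, 43, 44, 45, 46, 47, 48, 49, 50, 51, 52, 53, 54, 55, 56, 57, 58}
Number of generators = φ(59) = 58

Generators of ℤ_59 = {1, 2, 3, 4, 5, 6, 7, 8, 9, 10, 11, 12, 13, 14, 15, 16, 17, 18, 19, 20, 21, 22, 23, 24, 25, 26, 27, 28, 29, 30, 31, 32, 33, 34, 35, 36, 37, 38, 39, 40, 41, 42, 43, 44, 45, 46, 47, 48, 49, 50, 51, 52, 53, 54, 55, 56, 57, 58}


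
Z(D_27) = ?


Z(G) = {g ∈ G | gx = xg for all x ∈ G}
For odd n, Z(D_n) = {e}: no nontrivial rotation commutes with all reflections

Z(D_27) = {e}


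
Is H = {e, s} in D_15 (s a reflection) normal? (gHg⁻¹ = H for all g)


H = {e, s} in D_15 (s a reflection)
r·s·r⁻¹ = sr⁻² ≠ s for n ≥ 3, so {e, s} is not closed under conjugation

No, not a normal subgroup


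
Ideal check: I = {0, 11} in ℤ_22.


Check ideal conditions for I = {0, 11} in ℤ_22:
(1) I is an additive subgroup? Yes
(2) For r ∈ ℤ_22 and a ∈ I: r·a ∈ I? Yes

Yes, I is an ideal of ℤ_22


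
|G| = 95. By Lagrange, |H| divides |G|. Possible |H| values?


Lagrange's theorem: |H| divides |G|
|G| = 95
Divisors of 95: 1, 5, 19, 95

Possible subgroup orders: {1, 5, 19, 95}


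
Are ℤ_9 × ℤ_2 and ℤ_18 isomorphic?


Comparing ℤ_9 × ℤ_2 and ℤ_18:
gcd(9,2) = 1, so ℤ_9 × ℤ_2 ≅ ℤ_18 (CRT)

Yes, ℤ_9 × ℤ_2 ≅ ℤ_18


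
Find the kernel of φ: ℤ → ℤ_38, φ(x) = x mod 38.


Kernel = preimage of identity
ker(φ) = {x ∈ ℤ : x ≡ 0 (mod 38)} = 38ℤ = {0, ±38, ±76, ...}

ker(φ) = 38ℤ


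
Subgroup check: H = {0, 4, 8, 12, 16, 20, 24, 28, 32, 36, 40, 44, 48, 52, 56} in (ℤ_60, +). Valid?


Subgroup test for H = {0, 4, 8, 12, 16, 20, 24, 28, 32, 36, 40, 44, 48, 52, 56} in (ℤ_60, +):
(1) 0 ∈ H? Yes
(2) Closure: for all a,b ∈ H, (a+b) mod 60 ∈ H? Yes
(3) Inverses: for all a ∈ H, -a mod 60 ∈ H? Yes

Yes, H is a subgroup of ℤ_60


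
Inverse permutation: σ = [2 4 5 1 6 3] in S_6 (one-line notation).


To find σ⁻¹, swap domain and range:
σ(1) = 2 → σ⁻¹(2) = 1
σ(2) = 4 → σ⁻¹(4) = 2
σ(3) = 5 → σ⁻¹(5) = 3
σ(4) = 1 → σ⁻¹(1) = 4
σ(5) = 6 → σ⁻¹(6) = 5
σ(6) = 3 → σ⁻¹(3) = 6

σ⁻¹ = [4 1 6 2 3 5]


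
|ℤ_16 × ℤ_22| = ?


|A × B| = |A| · |B|
|ℤ_16 × ℤ_22| = 16 × 22 = 352

|ℤ_16 × ℤ_22| = 352


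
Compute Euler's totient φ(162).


Factor n: 162 = 2 × 3^4
φ(n) = n · ∏(1 - 1/p) over distinct primes p | n
φ(162) = 162 · (1 - 1/2) · (1 - 1/3) = 54

φ(162) = 54


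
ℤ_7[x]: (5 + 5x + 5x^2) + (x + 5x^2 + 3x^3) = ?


Add coefficients mod 7:
x^0: 5 + 0 = 5 (mod 7)
x^1: 5 + 1 = 6 (mod 7)
x^2: 5 + 5 = 3 (mod 7)
x^3: 0 + 3 = 3 (mod 7)
Result: 5 + 6x + 3x^2 + 3x^3

f + g = 5 + 6x + 3x^2 + 3x^3


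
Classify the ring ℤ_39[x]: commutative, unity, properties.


ℤ_39 has zero divisors (3·13 ≡ 0), and these lift to constant zero divisors in ℤ_39[x]; so not an integral domain
Commutative: Yes
Integral domain: No
Has unity: Yes

ℤ_39[x]: Commutative=Yes, Unity=Yes


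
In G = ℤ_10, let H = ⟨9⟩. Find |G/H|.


|⟨9⟩| = n / gcd(9, 10) = 10 / 1 = 10
H is normal (ℤ_10 is abelian).
|G/H| = |G| / |H| = 10 / 10 = 1

|G/H| = 1


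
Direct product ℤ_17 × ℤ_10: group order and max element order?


|ℤ_17 × ℤ_10| = 17 × 10 = 170
Max element order = lcm(17,10) = 170
Cyclic? Yes (gcd=1)

|ℤ_17×ℤ_10| = 170, max element order = 170


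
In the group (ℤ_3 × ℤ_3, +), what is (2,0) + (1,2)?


Operation: componentwise addition mod (3, 3)
(2,0) + (1,2) = ((a₁+b₁) mod 3, (a₂+b₂) mod 3) with a = (2,0), b = (1,2)

(2,0) + (1,2) = (0,2)


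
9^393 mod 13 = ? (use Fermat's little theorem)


Fermat's little theorem: if p is prime and gcd(a,p)=1, then a^(p-1) ≡ 1 (mod p)
p = 13 is prime, gcd(9,13) = 1
Reduce exponent: 393 mod 12 = 9
So 9^393 ≡ 9^9 (mod 13)
9^9 mod 13 = 1

9^393 ≡ 1 (mod 13)


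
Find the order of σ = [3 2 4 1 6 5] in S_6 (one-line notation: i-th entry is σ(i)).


Cycle decomposition: (1 3 4) (5 6)
Cycle lengths: 3, 2
Order = lcm(3, 2) = 6

ord(σ) = 6


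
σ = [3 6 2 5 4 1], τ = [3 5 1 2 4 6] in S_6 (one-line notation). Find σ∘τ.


σ∘τ: apply τ first, then σ
1 →τ 3 →σ 2
2 →τ 5 →σ 4
3 →τ 1 →σ 3
4 →τ 2 →σ 6
5 →τ 4 →σ 5
6 →τ 6 →σ 1

σ∘τ = [2 4 3 6 5 1]


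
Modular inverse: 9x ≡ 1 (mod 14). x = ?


Use the extended Euclidean algorithm to write 1 = 9·s + 14·t; then s mod 14 is the inverse.
Euclidean algorithm:
  9 = 0·14 + 9
  14 = 1·9 + 5
  9 = 1·5 + 4
  5 = 1·4 + 1
  4 = 4·1 + 0
gcd(9,14) = 1
Back-substitution gives: 9·(-3) + 14·(2) = 1
So 9⁻¹ ≡ -3 ≡ 11 (mod 14)
Check: 9 × 11 = 99 ≡ 1 (mod 14) ✓

9⁻¹ ≡ 11 (mod 14)


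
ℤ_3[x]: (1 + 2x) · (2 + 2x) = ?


Expand and collect like terms; reduce coefficients mod 3:
x^0: 1·2 = 2 ≡ 2 (mod 3)
x^1: 1·2 + 2·2 = 6 ≡ 0 (mod 3)
x^2: 2·2 = 4 ≡ 1 (mod 3)
Result: 2 + x^2

f · g = 2 + x^2


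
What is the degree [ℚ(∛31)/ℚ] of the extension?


∛31 has minimal polynomial x³ - 31 (irreducible over ℚ since 31 is not a perfect cube)

[ℚ(∛31)/ℚ] = 3


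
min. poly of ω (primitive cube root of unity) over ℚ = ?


ω satisfies x² + x + 1 = 0 (the cyclotomic polynomial Φ₃)

Minimal polynomial: x² + x + 1


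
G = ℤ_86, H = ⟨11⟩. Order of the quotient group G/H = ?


|⟨11⟩| = n / gcd(11, 86) = 86 / 1 = 86
H is normal (ℤ_86 is abelian).
|G/H| = |G| / |H| = 86 / 86 = 1

|G/H| = 1


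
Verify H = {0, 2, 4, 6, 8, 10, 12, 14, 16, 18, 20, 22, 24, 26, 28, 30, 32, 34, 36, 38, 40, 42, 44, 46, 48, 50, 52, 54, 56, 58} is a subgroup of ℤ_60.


Subgroup test for H = {0, 2, 4, 6, 8, 10, 12, 14, 16, 18, 20, 22, 24, 26, 28, 30, 32, 34, 36, 38, 40, 42, 44, 46, 48, 50, 52, 54, 56, 58} in (ℤ_60, +):
(1) 0 ∈ H? Yes
(2) Closure: for all a,b ∈ H, (a+b) mod 60 ∈ H? Yes
(3) Inverses: for all a ∈ H, -a mod 60 ∈ H? Yes

Yes, H is a subgroup of ℤ_60


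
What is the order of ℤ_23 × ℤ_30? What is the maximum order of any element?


|ℤ_23 × ℤ_30| = 23 × 30 = 690
Max element order = lcm(23,30) = 690
Cyclic? Yes (gcd=1)

|ℤ_23×ℤ_30| = 690, max element order = 690


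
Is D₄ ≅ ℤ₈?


Comparing D₄ and ℤ₈:
D₄ is non-abelian, ℤ₈ is abelian

No, D₄ ≇ ℤ₈


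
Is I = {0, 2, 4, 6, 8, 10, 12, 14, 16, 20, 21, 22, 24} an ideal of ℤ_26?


Check ideal conditions for I = {0, 2, 4, 6, 8, 10, 12, 14, 16, 20, 21, 22, 24} in ℤ_26:
(1) I is an additive subgroup? No
(2) For r ∈ ℤ_26 and a ∈ I: r·a ∈ I? No  [counterexample: r=2, a=22, r·a mod 26 = 18 ∉ I]

No, I is not an ideal of ℤ_26


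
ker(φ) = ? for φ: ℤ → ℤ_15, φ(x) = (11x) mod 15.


Kernel = preimage of identity
ker(φ) = {x ∈ ℤ : 11x ≡ 0 (mod 15)}. gcd(11,15) = 1, so 11x ≡ 0 (mod 15) ⟺ x ≡ 0 (mod 15/1 = 15). Hence ker(φ) = 15ℤ

ker(φ) = 15ℤ


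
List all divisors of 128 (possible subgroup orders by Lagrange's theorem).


Lagrange's theorem: |H| divides |G|
|G| = 128
Divisors of 128: 1, 2, 4, 8, 16, 32, 64, 128

Possible subgroup orders: {1, 2, 4, 8, 16, 32, 64, 128}


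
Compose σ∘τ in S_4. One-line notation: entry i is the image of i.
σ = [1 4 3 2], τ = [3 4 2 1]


σ∘τ: apply τ first, then σ
1 →τ 3 →σ 3
2 →τ 4 →σ 2
3 →τ 2 →σ 4
4 →τ 1 →σ 1

σ∘τ = [3 2 4 1]


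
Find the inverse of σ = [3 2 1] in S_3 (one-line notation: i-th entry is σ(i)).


To find σ⁻¹, swap domain and range:
σ(1) = 3 → σ⁻¹(3) = 1
σ(2) = 2 → σ⁻¹(2) = 2
σ(3) = 1 → σ⁻¹(1) = 3

σ⁻¹ = [3 2 1]


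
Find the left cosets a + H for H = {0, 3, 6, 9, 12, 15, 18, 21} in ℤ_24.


H = {0, 3, 6, 9, 12, 15, 18, 21}, |H| = 8
Number of cosets = |G|/|H| = 24/8 = 3
0 + H = {0, 3, 6, 9, 12, 15, 18, 21}
1 + H = {1, 4, 7, 10, 13, 16, 19, 22}
2 + H = {2, 5, 8, 11, 14, 17, 20, 23}

Cosets: 0+H={0,3,6,9,12,15,18,21}; 1+H={1,4,7,10,13,16,19,22}; 2+H={2,5,8,11,14,17,20,23}


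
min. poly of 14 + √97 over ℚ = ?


Let α = 14 + √97. Then α - 14 = √97, so (α - 14)² = 97, giving α² - 28α + 99 = 0. Degree 2 and α ∉ ℚ, so this is the minimal polynomial.

Minimal polynomial: x² - 28x + 99


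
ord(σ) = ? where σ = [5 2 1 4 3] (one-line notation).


Cycle decomposition: (1 5 3)
Cycle lengths: 3
Order = lcm(3) = 3

ord(σ) = 3


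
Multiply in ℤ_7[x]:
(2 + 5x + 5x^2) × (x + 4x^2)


Expand and collect like terms; reduce coefficients mod 7:
x^0: 2·0 = 0 ≡ 0 (mod 7)
x^1: 2·1 + 5·0 = 2 ≡ 2 (mod 7)
x^2: 2·4 + 5·1 + 5·0 = 13 ≡ 6 (mod 7)
x^3: 5·4 + 5·1 = 25 ≡ 4 (mod 7)
x^4: 5·4 = 20 ≡ 6 (mod 7)
Result: 2x + 6x^2 + 4x^3 + 6x^4

f · g = 2x + 6x^2 + 4x^3 + 6x^4


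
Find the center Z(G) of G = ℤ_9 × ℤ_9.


Z(G) = {g ∈ G | gx = xg for all x ∈ G}
Direct product of abelian groups is abelian, so Z(G) = G

Z(ℤ_9 × ℤ_9) = ℤ_9 × ℤ_9


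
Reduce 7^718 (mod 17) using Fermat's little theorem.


Fermat's little theorem: if p is prime and gcd(a,p)=1, then a^(p-1) ≡ 1 (mod p)
p = 17 is prime, gcd(7,17) = 1
Reduce exponent: 718 mod 16 = 14
So 7^718 ≡ 7^14 (mod 17)
7^14 mod 17 = 8

7^718 ≡ 8 (mod 17)


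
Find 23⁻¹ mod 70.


Use the extended Euclidean algorithm to write 1 = 23·s + 70·t; then s mod 70 is the inverse.
Euclidean algorithm:
  23 = 0·70 + 23
  70 = 3·23 + 1
  23 = 23·1 + 0
gcd(23,70) = 1
Back-substitution gives: 23·(-3) + 70·(1) = 1
So 23⁻¹ ≡ -3 ≡ 67 (mod 70)
Check: 23 × 67 = 1541 ≡ 1 (mod 70) ✓

23⁻¹ ≡ 67 (mod 70)


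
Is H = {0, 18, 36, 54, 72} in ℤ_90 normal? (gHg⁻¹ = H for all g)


H = {0, 18, 36, 54, 72} in ℤ_90
ℤ_90 is abelian; every subgroup of an abelian group is normal

Yes, normal subgroup


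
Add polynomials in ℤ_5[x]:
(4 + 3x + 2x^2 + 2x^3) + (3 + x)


Add coefficients mod 5:
x^0: 4 + 3 = 2 (mod 5)
x^1: 3 + 1 = 4 (mod 5)
x^2: 2 + 0 = 2 (mod 5)
x^3: 2 + 0 = 2 (mod 5)
Result: 2 + 4x + 2x^2 + 2x^3

f + g = 2 + 4x + 2x^2 + 2x^3


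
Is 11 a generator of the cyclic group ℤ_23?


g generates ℤ_n iff gcd(g, n) = 1
gcd(11, 23) = 1
Since gcd = 1, 11 is a generator.

Yes, 11 generates ℤ_23


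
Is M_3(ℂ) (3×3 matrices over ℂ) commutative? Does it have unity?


Matrix multiplication is non-commutative for n ≥ 2; the identity matrix I is the unity; singular matrices give zero divisors, so not an integral domain
Commutative: No
Integral domain: No
Has unity: Yes

M_3(ℂ) (3×3 matrices over ℂ): Commutative=No, Unity=Yes


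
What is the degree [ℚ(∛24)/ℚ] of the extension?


∛24 has minimal polynomial x³ - 24 (irreducible over ℚ since 24 is not a perfect cube)

[ℚ(∛24)/ℚ] = 3


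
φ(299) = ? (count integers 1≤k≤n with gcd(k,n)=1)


Factor n: 299 = 13 × 23
φ(n) = n · ∏(1 - 1/p) over distinct primes p | n
φ(299) = 299 · (1 - 1/13) · (1 - 1/23) = 264

φ(299) = 264


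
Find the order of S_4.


|S_n| = n! (number of permutations of n symbols)
|S_4| = 4! = 24

|S_4| = 24


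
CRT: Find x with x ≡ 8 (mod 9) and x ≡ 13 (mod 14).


m₁ = 9, m₂ = 14, gcd = 1, so CRT applies. M = m₁·m₂ = 126
Let M₁ = M/m₁ = 14, M₂ = M/m₂ = 9
Find y₁ ≡ M₁⁻¹ (mod m₁): 14⁻¹ ≡ 2 (mod 9)
Find y₂ ≡ M₂⁻¹ (mod m₂): 9⁻¹ ≡ 11 (mod 14)
x = a₁·M₁·y₁ + a₂·M₂·y₂ = 8·14·2 + 13·9·11 = 1511
Reduce mod 126: x ≡ 125
Check: 125 mod 9 = 8 ✓, 125 mod 14 = 13 ✓

x ≡ 125 (mod 126)


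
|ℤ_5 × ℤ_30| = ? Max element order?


|ℤ_5 × ℤ_30| = 5 × 30 = 150
Max element order = lcm(5,30) = 30
Cyclic? No (gcd=5)

|ℤ_5×ℤ_30| = 150, max element order = 30


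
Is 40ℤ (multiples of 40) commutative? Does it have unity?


40ℤ is a commutative ring under +,× but has no multiplicative identity (1 ∉ 40ℤ); it has no zero divisors, but without unity it is not an integral domain
Commutative: Yes
Integral domain: No
Has unity: No

40ℤ (multiples of 40): Commutative=Yes, Unity=No


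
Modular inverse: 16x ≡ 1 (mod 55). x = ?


Use the extended Euclidean algorithm to write 1 = 16·s + 55·t; then s mod 55 is the inverse.
Euclidean algorithm:
  16 = 0·55 + 16
  55 = 3·16 + 7
  16 = 2·7 + 2
  7 = 3·2 + 1
  2 = 2·1 + 0
gcd(16,55) = 1
Back-substitution gives: 16·(-24) + 55·(7) = 1
So 16⁻¹ ≡ -24 ≡ 31 (mod 55)
Check: 16 × 31 = 496 ≡ 1 (mod 55) ✓

16⁻¹ ≡ 31 (mod 55)


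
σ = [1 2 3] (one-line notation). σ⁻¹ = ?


To find σ⁻¹, swap domain and range:
σ(1) = 1 → σ⁻¹(1) = 1
σ(2) = 2 → σ⁻¹(2) = 2
σ(3) = 3 → σ⁻¹(3) = 3

σ⁻¹ = [1 2 3]


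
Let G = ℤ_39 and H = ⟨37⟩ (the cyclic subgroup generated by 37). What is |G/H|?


|⟨37⟩| = n / gcd(37, 39) = 39 / 1 = 39
H is normal (ℤ_39 is abelian).
|G/H| = |G| / |H| = 39 / 39 = 1

|G/H| = 1


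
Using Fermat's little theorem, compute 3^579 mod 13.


Fermat's little theorem: if p is prime and gcd(a,p)=1, then a^(p-1) ≡ 1 (mod p)
p = 13 is prime, gcd(3,13) = 1
Reduce exponent: 579 mod 12 = 3
So 3^579 ≡ 3^3 (mod 13)
3^3 mod 13 = 1

3^579 ≡ 1 (mod 13)


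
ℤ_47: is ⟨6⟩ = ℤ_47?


g generates ℤ_n iff gcd(g, n) = 1
gcd(6, 47) = 1
Since gcd = 1, 6 is a generator.

Yes, 6 generates ℤ_47


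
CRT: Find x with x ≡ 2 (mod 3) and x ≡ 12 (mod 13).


m₁ = 3, m₂ = 13, gcd = 1, so CRT applies. M = m₁·m₂ = 39
Let M₁ = M/m₁ = 13, M₂ = M/m₂ = 3
Find y₁ ≡ M₁⁻¹ (mod m₁): 13⁻¹ ≡ 1 (mod 3)
Find y₂ ≡ M₂⁻¹ (mod m₂): 3⁻¹ ≡ 9 (mod 13)
x = a₁·M₁·y₁ + a₂·M₂·y₂ = 2·13·1 + 12·3·9 = 350
Reduce mod 39: x ≡ 38
Check: 38 mod 3 = 2 ✓, 38 mod 13 = 12 ✓

x ≡ 38 (mod 39)


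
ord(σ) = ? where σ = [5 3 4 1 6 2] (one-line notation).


Cycle decomposition: (1 5 6 2 3 4)
Cycle lengths: 6
Order = lcm(6) = 6

ord(σ) = 6


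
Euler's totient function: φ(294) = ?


Factor n: 294 = 2 × 3 × 7^2
φ(n) = n · ∏(1 - 1/p) over distinct primes p | n
φ(294) = 294 · (1 - 1/2) · (1 - 1/3) · (1 - 1/7) = 84

φ(294) = 84


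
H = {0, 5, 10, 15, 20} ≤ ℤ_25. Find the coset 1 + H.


1 + H = {1 + h (mod 25) : h ∈ H}
1+0=1, 1+5=6, 1+10=11, 1+15=16, 1+20=21

1 + H = {1, 6, 11, 16, 21}


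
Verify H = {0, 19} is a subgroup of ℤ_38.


Subgroup test for H = {0, 19} in (ℤ_38, +):
(1) 0 ∈ H? Yes
(2) Closure: for all a,b ∈ H, (a+b) mod 38 ∈ H? Yes
(3) Inverses: for all a ∈ H, -a mod 38 ∈ H? Yes

Yes, H is a subgroup of ℤ_38


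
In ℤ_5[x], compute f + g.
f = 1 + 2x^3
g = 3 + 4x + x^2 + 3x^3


Add coefficients mod 5:
x^0: 1 + 3 = 4 (mod 5)
x^1: 0 + 4 = 4 (mod 5)
x^2: 0 + 1 = 1 (mod 5)
x^3: 2 + 3 = 0 (mod 5)
Result: 4 + 4x + x^2

f + g = 4 + 4x + x^2


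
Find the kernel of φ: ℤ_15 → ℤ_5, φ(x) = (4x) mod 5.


Kernel = preimage of identity
ker(φ) = {x ∈ ℤ_15 : 4x ≡ 0 (mod 5)}. Since 5 | 15, φ is well-defined. The kernel is the cyclic subgroup ⟨5⟩ of ℤ_15 (order 3), i.e. {0, 5, 10}

ker(φ) = {0, 5, 10}


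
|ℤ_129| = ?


ℤ_n has n elements.

|ℤ_129| = 129


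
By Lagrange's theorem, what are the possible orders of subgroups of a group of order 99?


Lagrange's theorem: |H| divides |G|
|G| = 99
Divisors of 99: 1, 3, 9, 11, 33, 99

Possible subgroup orders: {1, 3, 9, 11, 33, 99}


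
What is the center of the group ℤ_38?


Z(G) = {g ∈ G | gx = xg for all x ∈ G}
ℤ_38 is abelian, so Z(G) = G

Z(ℤ_38) = ℤ_38


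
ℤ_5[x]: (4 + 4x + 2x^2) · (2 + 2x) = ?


Expand and collect like terms; reduce coefficients mod 5:
x^0: 4·2 = 8 ≡ 3 (mod 5)
x^1: 4·2 + 4·2 = 16 ≡ 1 (mod 5)
x^2: 4·2 + 2·2 = 12 ≡ 2 (mod 5)
x^3: 2·2 = 4 ≡ 4 (mod 5)
Result: 3 + x + 2x^2 + 4x^3

f · g = 3 + x + 2x^2 + 4x^3


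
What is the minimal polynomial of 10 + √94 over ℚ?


Let α = 10 + √94. Then α - 10 = √94, so (α - 10)² = 94, giving α² - 20α + 6 = 0. Degree 2 and α ∉ ℚ, so this is the minimal polynomial.

Minimal polynomial: x² - 20x + 6


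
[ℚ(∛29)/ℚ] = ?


∛29 has minimal polynomial x³ - 29 (irreducible over ℚ since 29 is not a perfect cube)

[ℚ(∛29)/ℚ] = 3


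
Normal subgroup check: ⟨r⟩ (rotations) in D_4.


H = ⟨r⟩ (rotations) in D_4
The rotation subgroup ⟨r⟩ has index 2 in D_4, so it is normal

Yes, normal subgroup


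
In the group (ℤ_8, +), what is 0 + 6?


Operation: addition mod 8
0 + 6 = (a + b) mod 8 with a = 0, b = 6

0 + 6 = 6


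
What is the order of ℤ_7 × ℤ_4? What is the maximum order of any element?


|ℤ_7 × ℤ_4| = 7 × 4 = 28
Max element order = lcm(7,4) = 28
Cyclic? Yes (gcd=1)

|ℤ_7×ℤ_4| = 28, max element order = 28


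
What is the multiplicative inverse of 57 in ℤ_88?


Use the extended Euclidean algorithm to write 1 = 57·s + 88·t; then s mod 88 is the inverse.
Euclidean algorithm:
  57 = 0·88 + 57
  88 = 1·57 + 31
  57 = 1·31 + 26
  31 = 1·26 + 5
  26 = 5·5 + 1
  5 = 5·1 + 0
gcd(57,88) = 1
Back-substitution gives: 57·(17) + 88·(-11) = 1
So 57⁻¹ ≡ 17 ≡ 17 (mod 88)
Check: 57 × 17 = 969 ≡ 1 (mod 88) ✓

57⁻¹ ≡ 17 (mod 88)


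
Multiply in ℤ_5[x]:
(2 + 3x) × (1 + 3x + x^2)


Expand and collect like terms; reduce coefficients mod 5:
x^0: 2·1 = 2 ≡ 2 (mod 5)
x^1: 2·3 + 3·1 = 9 ≡ 4 (mod 5)
x^2: 2·1 + 3·3 = 11 ≡ 1 (mod 5)
x^3: 3·1 = 3 ≡ 3 (mod 5)
Result: 2 + 4x + x^2 + 3x^3

f · g = 2 + 4x + x^2 + 3x^3


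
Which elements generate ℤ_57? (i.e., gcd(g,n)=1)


g generates ℤ_n iff gcd(g,n) = 1
Prime factors of 57: 3, 19
Generators are g ∈ {1,...,56} not divisible by any of these primes.
Generators: {1, 2, 4, 5, 7, 8, 10, 11, 13, 14, 16, 17, 20, 22, 23, 25, 26, 28, 29, 31, 32, 34, 35, 37, 40, 41, 43, 44, 46, 47, 49, 50, 52, 53, 55, 56}
Number of generators = φ(57) = 36

Generators of ℤ_57 = {1, 2, 4, 5, 7, 8, 10, 11, 13, 14, 16, 17, 20, 22, 23, 25, 26, 28, 29, 31, 32, 34, 35, 37, 40, 41, 43, 44, 46, 47, 49, 50, 52, 53, 55, 56}


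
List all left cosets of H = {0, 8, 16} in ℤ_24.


H = {0, 8, 16}, |H| = 3
Number of cosets = |G|/|H| = 24/3 = 8
0 + H = {0, 8, 16}
1 + H = {1, 9, 17}
2 + H = {2, 10, 18}
3 + H = {3, 11, 19}
4 + H = {4, 12, 20}
5 + H = {5, 13, 21}
6 + H = {6, 14, 22}
7 + H = {7, 15, 23}

Cosets: 0+H={0,8,16}; 1+H={1,9,17}; 2+H={2,10,18}; 3+H={3,11,19}; 4+H={4,12,20}; 5+H={5,13,21}; 6+H={6,14,22}; 7+H={7,15,23}


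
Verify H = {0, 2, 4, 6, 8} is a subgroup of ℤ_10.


Subgroup test for H = {0, 2, 4, 6, 8} in (ℤ_10, +):
(1) 0 ∈ H? Yes
(2) Closure: for all a,b ∈ H, (a+b) mod 10 ∈ H? Yes
(3) Inverses: for all a ∈ H, -a mod 10 ∈ H? Yes

Yes, H is a subgroup of ℤ_10


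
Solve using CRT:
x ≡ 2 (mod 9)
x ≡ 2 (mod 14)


m₁ = 9, m₂ = 14, gcd = 1, so CRT applies. M = m₁·m₂ = 126
Let M₁ = M/m₁ = 14, M₂ = M/m₂ = 9
Find y₁ ≡ M₁⁻¹ (mod m₁): 14⁻¹ ≡ 2 (mod 9)
Find y₂ ≡ M₂⁻¹ (mod m₂): 9⁻¹ ≡ 11 (mod 14)
x = a₁·M₁·y₁ + a₂·M₂·y₂ = 2·14·2 + 2·9·11 = 254
Reduce mod 126: x ≡ 2
Check: 2 mod 9 = 2 ✓, 2 mod 14 = 2 ✓

x ≡ 2 (mod 126)


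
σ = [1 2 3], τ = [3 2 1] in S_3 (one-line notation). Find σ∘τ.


σ∘τ: apply τ first, then σ
1 →τ 3 →σ 3
2 →τ 2 →σ 2
3 →τ 1 →σ 1

σ∘τ = [3 2 1]


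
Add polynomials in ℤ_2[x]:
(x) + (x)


Add coefficients mod 2:
x^0: 0 + 0 = 0 (mod 2)
x^1: 1 + 1 = 0 (mod 2)
Result: 0

f + g = 0


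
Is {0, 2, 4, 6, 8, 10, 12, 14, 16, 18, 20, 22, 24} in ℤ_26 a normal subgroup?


H = {0, 2, 4, 6, 8, 10, 12, 14, 16, 18, 20, 22, 24} in ℤ_26
ℤ_26 is abelian; every subgroup of an abelian group is normal

Yes, normal subgroup


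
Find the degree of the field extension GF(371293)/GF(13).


GF(371293) = GF(13^5), so the extension degree is 5

[GF(371293)/GF(13)] = 5


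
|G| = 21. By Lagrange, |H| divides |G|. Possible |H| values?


Lagrange's theorem: |H| divides |G|
|G| = 21
Divisors of 21: 1, 3, 7, 21

Possible subgroup orders: {1, 3, 7, 21}


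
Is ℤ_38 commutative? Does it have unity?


ℤ_38 is a commutative ring with unity 1; 38 = 2×19 is composite, so 2·19 ≡ 0 gives zero divisors (not an integral domain)
Commutative: Yes
Integral domain: No
Has unity: Yes

ℤ_38: Commutative=Yes, Unity=Yes


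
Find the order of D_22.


|D_n| = 2n (n rotations and n reflections)
|D_22| = 2×22 = 44

|D_22| = 44


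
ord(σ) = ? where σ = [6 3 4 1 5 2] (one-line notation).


Cycle decomposition: (1 6 2 3 4)
Cycle lengths: 5
Order = lcm(5) = 5

ord(σ) = 5


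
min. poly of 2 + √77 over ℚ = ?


Let α = 2 + √77. Then α - 2 = √77, so (α - 2)² = 77, giving α² - 4α - 73 = 0. Degree 2 and α ∉ ℚ, so this is the minimal polynomial.

Minimal polynomial: x² - 4x - 73


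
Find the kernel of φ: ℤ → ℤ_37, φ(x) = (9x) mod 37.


Kernel = preimage of identity
ker(φ) = {x ∈ ℤ : 9x ≡ 0 (mod 37)}. gcd(9,37) = 1, so 9x ≡ 0 (mod 37) ⟺ x ≡ 0 (mod 37/1 = 37). Hence ker(φ) = 37ℤ

ker(φ) = 37ℤ


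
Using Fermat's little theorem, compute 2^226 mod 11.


Fermat's little theorem: if p is prime and gcd(a,p)=1, then a^(p-1) ≡ 1 (mod p)
p = 11 is prime, gcd(2,11) = 1
Reduce exponent: 226 mod 10 = 6
So 2^226 ≡ 2^6 (mod 11)
2^6 mod 11 = 9

2^226 ≡ 9 (mod 11)


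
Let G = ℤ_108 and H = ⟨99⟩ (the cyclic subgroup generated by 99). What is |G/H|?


|⟨99⟩| = n / gcd(99, 108) = 108 / 9 = 12
H is normal (ℤ_108 is abelian).
|G/H| = |G| / |H| = 108 / 12 = 9

|G/H| = 9


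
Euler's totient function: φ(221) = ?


Factor n: 221 = 13 × 17
φ(n) = n · ∏(1 - 1/p) over distinct primes p | n
φ(221) = 221 · (1 - 1/13) · (1 - 1/17) = 192

φ(221) = 192


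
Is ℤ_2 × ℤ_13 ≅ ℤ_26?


Comparing ℤ_2 × ℤ_13 and ℤ_26:
gcd(2,13) = 1, so ℤ_2 × ℤ_13 ≅ ℤ_26 (CRT)

Yes, ℤ_2 × ℤ_13 ≅ ℤ_26


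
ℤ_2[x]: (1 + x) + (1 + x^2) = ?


Add coefficients mod 2:
x^0: 1 + 1 = 0 (mod 2)
x^1: 1 + 0 = 1 (mod 2)
x^2: 0 + 1 = 1 (mod 2)
Result: x + x^2

f + g = x + x^2


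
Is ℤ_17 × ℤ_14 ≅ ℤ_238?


Comparing ℤ_17 × ℤ_14 and ℤ_238:
gcd(17,14) = 1, so ℤ_17 × ℤ_14 ≅ ℤ_238 (CRT)

Yes, ℤ_17 × ℤ_14 ≅ ℤ_238


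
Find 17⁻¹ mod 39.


Use the extended Euclidean algorithm to write 1 = 17·s + 39·t; then s mod 39 is the inverse.
Euclidean algorithm:
  17 = 0·39 + 17
  39 = 2·17 + 5
  17 = 3·5 + 2
  5 = 2·2 + 1
  2 = 2·1 + 0
gcd(17,39) = 1
Back-substitution gives: 17·(-16) + 39·(7) = 1
So 17⁻¹ ≡ -16 ≡ 23 (mod 39)
Check: 17 × 23 = 391 ≡ 1 (mod 39) ✓

17⁻¹ ≡ 23 (mod 39)


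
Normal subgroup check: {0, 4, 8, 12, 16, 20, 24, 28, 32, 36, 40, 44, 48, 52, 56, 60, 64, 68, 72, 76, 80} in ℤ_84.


H = {0, 4, 8, 12, 16, 20, 24, 28, 32, 36, 40, 44, 48, 52, 56, 60, 64, 68, 72, 76, 80} in ℤ_84
ℤ_84 is abelian; every subgroup of an abelian group is normal

Yes, normal subgroup


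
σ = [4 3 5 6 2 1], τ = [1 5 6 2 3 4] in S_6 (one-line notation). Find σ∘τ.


σ∘τ: apply τ first, then σ
1 →τ 1 →σ 4
2 →τ 5 →σ 2
3 →τ 6 →σ 1
4 →τ 2 →σ 3
5 →τ 3 →σ 5
6 →τ 4 →σ 6

σ∘τ = [4 2 1 3 5 6]


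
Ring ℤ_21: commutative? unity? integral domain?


ℤ_21 is a commutative ring with unity 1; 21 = 3×7 is composite, so 3·7 ≡ 0 gives zero divisors (not an integral domain)
Commutative: Yes
Integral domain: No
Has unity: Yes

ℤ_21: Commutative=Yes, Unity=Yes


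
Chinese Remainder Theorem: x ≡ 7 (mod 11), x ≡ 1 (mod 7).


m₁ = 11, m₂ = 7, gcd = 1, so CRT applies. M = m₁·m₂ = 77
Let M₁ = M/m₁ = 7, M₂ = M/m₂ = 11
Find y₁ ≡ M₁⁻¹ (mod m₁): 7⁻¹ ≡ 8 (mod 11)
Find y₂ ≡ M₂⁻¹ (mod m₂): 11⁻¹ ≡ 2 (mod 7)
x = a₁·M₁·y₁ + a₂·M₂·y₂ = 7·7·8 + 1·11·2 = 414
Reduce mod 77: x ≡ 29
Check: 29 mod 11 = 7 ✓, 29 mod 7 = 1 ✓

x ≡ 29 (mod 77)


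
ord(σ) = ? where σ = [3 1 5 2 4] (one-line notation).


Cycle decomposition: (1 3 5 4 2)
Cycle lengths: 5
Order = lcm(5) = 5

ord(σ) = 5


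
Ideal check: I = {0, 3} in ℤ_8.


Check ideal conditions for I = {0, 3} in ℤ_8:
(1) I is an additive subgroup? No
(2) For r ∈ ℤ_8 and a ∈ I: r·a ∈ I? No  [counterexample: r=2, a=3, r·a mod 8 = 6 ∉ I]

No, I is not an ideal of ℤ_8


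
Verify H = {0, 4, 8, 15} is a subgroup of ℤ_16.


Subgroup test for H = {0, 4, 8, 15} in (ℤ_16, +):
(1) 0 ∈ H? Yes
(2) Closure: for all a,b ∈ H, (a+b) mod 16 ∈ H? No  [counterexample: 4 + 8 = 12 ∉ H]
(3) Inverses: for all a ∈ H, -a mod 16 ∈ H? No

No, H is not a subgroup of ℤ_16


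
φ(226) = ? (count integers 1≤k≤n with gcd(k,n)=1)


Factor n: 226 = 2 × 113
φ(n) = n · ∏(1 - 1/p) over distinct primes p | n
φ(226) = 226 · (1 - 1/2) · (1 - 1/113) = 112

φ(226) = 112


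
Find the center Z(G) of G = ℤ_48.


Z(G) = {g ∈ G | gx = xg for all x ∈ G}
ℤ_48 is abelian, so Z(G) = G

Z(ℤ_48) = ℤ_48


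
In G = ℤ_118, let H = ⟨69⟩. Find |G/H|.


|⟨69⟩| = n / gcd(69, 118) = 118 / 1 = 118
H is normal (ℤ_118 is abelian).
|G/H| = |G| / |H| = 118 / 118 = 1

|G/H| = 1


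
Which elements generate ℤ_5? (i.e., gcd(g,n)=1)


g generates ℤ_n iff gcd(g,n) = 1
Checking each g ∈ {1,...,4}:
gcd(1,5) = 1
gcd(2,5) = 1
gcd(3,5) = 1
gcd(4,5) = 1
Generators: {1, 2, 3, 4}
Number of generators = φ(5) = 4

Generators of ℤ_5 = {1, 2, 3, 4}


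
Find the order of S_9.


|S_n| = n! (number of permutations of n symbols)
|S_9| = 9! = 362880

|S_9| = 362880


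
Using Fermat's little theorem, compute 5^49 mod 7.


Fermat's little theorem: if p is prime and gcd(a,p)=1, then a^(p-1) ≡ 1 (mod p)
p = 7 is prime, gcd(5,7) = 1
Reduce exponent: 49 mod 6 = 1
So 5^49 ≡ 5^1 (mod 7)
5^1 mod 7 = 5

5^49 ≡ 5 (mod 7)


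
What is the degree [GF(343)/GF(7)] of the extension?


GF(343) = GF(7^3), so the extension degree is 3

[GF(343)/GF(7)] = 3


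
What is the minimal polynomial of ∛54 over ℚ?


∛54 satisfies x³ - 54 = 0, irreducible over ℚ (no rational root; 54 is not a perfect cube)

Minimal polynomial: x³ - 54


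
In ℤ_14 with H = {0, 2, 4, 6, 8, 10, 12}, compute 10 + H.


10 + H = {10 + h (mod 14) : h ∈ H}
10+0=10, 10+2=12, 10+4=0, 10+6=2, 10+8=4, 10+10=6, 10+12=8
10 + H = {0, 2, 4, 6, 8, 10, 12} = 0 + H

10 + H = {0, 2, 4, 6, 8, 10, 12}


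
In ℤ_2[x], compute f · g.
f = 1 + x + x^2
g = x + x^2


Expand and collect like terms; reduce coefficients mod 2:
x^0: 1·0 = 0 ≡ 0 (mod 2)
x^1: 1·1 + 1·0 = 1 ≡ 1 (mod 2)
x^2: 1·1 + 1·1 + 1·0 = 2 ≡ 0 (mod 2)
x^3: 1·1 + 1·1 = 2 ≡ 0 (mod 2)
x^4: 1·1 = 1 ≡ 1 (mod 2)
Result: x + x^4

f · g = x + x^4


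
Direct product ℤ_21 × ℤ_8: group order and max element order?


|ℤ_21 × ℤ_8| = 21 × 8 = 168
Max element order = lcm(21,8) = 168
Cyclic? Yes (gcd=1)

|ℤ_21×ℤ_8| = 168, max element order = 168


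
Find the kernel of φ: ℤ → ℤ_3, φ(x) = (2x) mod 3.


Kernel = preimage of identity
ker(φ) = {x ∈ ℤ : 2x ≡ 0 (mod 3)}. gcd(2,3) = 1, so 2x ≡ 0 (mod 3) ⟺ x ≡ 0 (mod 3/1 = 3). Hence ker(φ) = 3ℤ

ker(φ) = 3ℤ


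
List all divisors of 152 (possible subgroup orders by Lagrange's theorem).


Lagrange's theorem: |H| divides |G|
|G| = 152
Divisors of 152: 1, 2, 4, 8, 19, 38, 76, 152

Possible subgroup orders: {1, 2, 4, 8, 19, 38, 76, 152}


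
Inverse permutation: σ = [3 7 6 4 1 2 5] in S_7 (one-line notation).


To find σ⁻¹, swap domain and range:
σ(1) = 3 → σ⁻¹(3) = 1
σ(2) = 7 → σ⁻¹(7) = 2
σ(3) = 6 → σ⁻¹(6) = 3
σ(4) = 4 → σ⁻¹(4) = 4
σ(5) = 1 → σ⁻¹(1) = 5
σ(6) = 2 → σ⁻¹(2) = 6
σ(7) = 5 → σ⁻¹(5) = 7

σ⁻¹ = [5 6 1 4 7 3 2]


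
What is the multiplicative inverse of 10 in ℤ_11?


Use the extended Euclidean algorithm to write 1 = 10·s + 11·t; then s mod 11 is the inverse.
Euclidean algorithm:
  10 = 0·11 + 10
  11 = 1·10 + 1
  10 = 10·1 + 0
gcd(10,11) = 1
Back-substitution gives: 10·(-1) + 11·(1) = 1
So 10⁻¹ ≡ -1 ≡ 10 (mod 11)
Check: 10 × 10 = 100 ≡ 1 (mod 11) ✓

10⁻¹ ≡ 10 (mod 11)


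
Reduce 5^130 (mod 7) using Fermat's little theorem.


Fermat's little theorem: if p is prime and gcd(a,p)=1, then a^(p-1) ≡ 1 (mod p)
p = 7 is prime, gcd(5,7) = 1
Reduce exponent: 130 mod 6 = 4
So 5^130 ≡ 5^4 (mod 7)
5^4 mod 7 = 2

5^130 ≡ 2 (mod 7)


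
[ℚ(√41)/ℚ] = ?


√41 has minimal polynomial x² - 41 (irreducible over ℚ since 41 is squarefree)

[ℚ(√41)/ℚ] = 2


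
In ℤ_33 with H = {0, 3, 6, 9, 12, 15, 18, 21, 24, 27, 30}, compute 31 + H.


31 + H = {31 + h (mod 33) : h ∈ H}
31+0=31, 31+3=1, 31+6=4, 31+9=7, 31+12=10, 31+15=13, 31+18=16, 31+21=19, 31+24=22, 31+27=25, 31+30=28
31 + H = {1, 4, 7, 10, 13, 16, 19, 22, 25, 28, 31} = 1 + H

31 + H = {1, 4, 7, 10, 13, 16, 19, 22, 25, 28, 31}


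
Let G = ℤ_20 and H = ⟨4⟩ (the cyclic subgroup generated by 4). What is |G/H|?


|⟨4⟩| = n / gcd(4, 20) = 20 / 4 = 5
H is normal (ℤ_20 is abelian).
|G/H| = |G| / |H| = 20 / 5 = 4

|G/H| = 4


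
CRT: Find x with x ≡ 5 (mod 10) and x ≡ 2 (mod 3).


m₁ = 10, m₂ = 3, gcd = 1, so CRT applies. M = m₁·m₂ = 30
Let M₁ = M/m₁ = 3, M₂ = M/m₂ = 10
Find y₁ ≡ M₁⁻¹ (mod m₁): 3⁻¹ ≡ 7 (mod 10)
Find y₂ ≡ M₂⁻¹ (mod m₂): 10⁻¹ ≡ 1 (mod 3)
x = a₁·M₁·y₁ + a₂·M₂·y₂ = 5·3·7 + 2·10·1 = 125
Reduce mod 30: x ≡ 5
Check: 5 mod 10 = 5 ✓, 5 mod 3 = 2 ✓

x ≡ 5 (mod 30)


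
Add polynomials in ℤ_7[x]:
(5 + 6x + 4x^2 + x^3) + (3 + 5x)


Add coefficients mod 7:
x^0: 5 + 3 = 1 (mod 7)
x^1: 6 + 5 = 4 (mod 7)
x^2: 4 + 0 = 4 (mod 7)
x^3: 1 + 0 = 1 (mod 7)
Result: 1 + 4x + 4x^2 + x^3

f + g = 1 + 4x + 4x^2 + x^3


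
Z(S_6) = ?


Z(G) = {g ∈ G | gx = xg for all x ∈ G}
S_n is non-abelian for n ≥ 3; Z(S_6) is trivial

Z(S_6) = {e}


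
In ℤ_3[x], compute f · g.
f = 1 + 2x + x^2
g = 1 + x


Expand and collect like terms; reduce coefficients mod 3:
x^0: 1·1 = 1 ≡ 1 (mod 3)
x^1: 1·1 + 2·1 = 3 ≡ 0 (mod 3)
x^2: 2·1 + 1·1 = 3 ≡ 0 (mod 3)
x^3: 1·1 = 1 ≡ 1 (mod 3)
Result: 1 + x^3

f · g = 1 + x^3


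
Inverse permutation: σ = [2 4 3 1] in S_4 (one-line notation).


To find σ⁻¹, swap domain and range:
σ(1) = 2 → σ⁻¹(2) = 1
σ(2) = 4 → σ⁻¹(4) = 2
σ(3) = 3 → σ⁻¹(3) = 3
σ(4) = 1 → σ⁻¹(1) = 4

σ⁻¹ = [4 1 3 2]
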